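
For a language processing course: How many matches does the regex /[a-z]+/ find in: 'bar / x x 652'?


Pattern: /[a-z]+/ (identifiers)
Input: 'bar / x x 652'
Scanning for matches:
  Match 1: 'bar'
  Match 2: 'x'
  Match 3: 'x'
Total matches: 3

3


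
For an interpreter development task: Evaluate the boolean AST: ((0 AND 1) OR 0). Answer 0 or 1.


Step 1: Evaluate inner node
  0 AND 1 = 0
Step 2: Evaluate root node
  0 OR 0 = 0

0


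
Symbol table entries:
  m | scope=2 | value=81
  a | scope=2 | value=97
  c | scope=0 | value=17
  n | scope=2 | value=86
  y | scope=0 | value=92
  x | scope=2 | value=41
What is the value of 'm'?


Searching symbol table for 'm':
  m | scope=2 | value=81 <- MATCH
  a | scope=2 | value=97
  c | scope=0 | value=17
  n | scope=2 | value=86
  y | scope=0 | value=92
  x | scope=2 | value=41
Found 'm' at scope 2 with value 81

81


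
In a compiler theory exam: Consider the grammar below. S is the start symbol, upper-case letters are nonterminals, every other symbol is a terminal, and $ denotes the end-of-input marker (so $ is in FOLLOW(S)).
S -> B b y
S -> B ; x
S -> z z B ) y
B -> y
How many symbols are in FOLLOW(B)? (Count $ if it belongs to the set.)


S is the start symbol and does not occur in any rule body, so FOLLOW(S) = {$}.
Examining every occurrence of B in a rule body:
  S -> B b y : B is followed by terminal 'b' -> add 'b'
  S -> B ; x : B is followed by terminal ';' -> add ';'
  S -> z z B ) y : B is followed by terminal ')' -> add ')'
  B -> y : B does not occur in the body -> contributes nothing
FOLLOW(B) = {), ;, b}
Count: 3

3


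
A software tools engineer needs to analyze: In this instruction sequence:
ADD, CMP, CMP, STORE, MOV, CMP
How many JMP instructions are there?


Scanning instruction sequence for JMP:
  Position 1: ADD
  Position 2: CMP
  Position 3: CMP
  Position 4: STORE
  Position 5: MOV
  Position 6: CMP
Matches at positions: []
Total JMP count: 0

0


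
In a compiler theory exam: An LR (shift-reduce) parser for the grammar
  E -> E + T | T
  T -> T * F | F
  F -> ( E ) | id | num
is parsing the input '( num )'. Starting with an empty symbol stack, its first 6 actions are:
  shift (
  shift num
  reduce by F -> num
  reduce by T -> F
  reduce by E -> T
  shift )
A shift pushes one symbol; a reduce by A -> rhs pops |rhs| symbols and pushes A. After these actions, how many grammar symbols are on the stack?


Tracking the symbol stack through each action:
  Action 1: shift '(' : push -> stack = [(] (size 1)
  Action 2: shift 'num' : push -> stack = [(, num] (size 2)
  Action 3: reduce by F -> num : pop 1, push F -> stack = [(, F] (size 2)
  Action 4: reduce by T -> F : pop 1, push T -> stack = [(, T] (size 2)
  Action 5: reduce by E -> T : pop 1, push E -> stack = [(, E] (size 2)
  Action 6: shift ')' : push -> stack = [(, E, )] (size 3)
Final stack size: 3

3


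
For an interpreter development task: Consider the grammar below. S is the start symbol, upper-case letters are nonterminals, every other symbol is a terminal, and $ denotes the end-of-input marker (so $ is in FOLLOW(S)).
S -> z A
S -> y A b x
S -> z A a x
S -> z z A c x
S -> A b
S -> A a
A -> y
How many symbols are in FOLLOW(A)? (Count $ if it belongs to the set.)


S is the start symbol and does not occur in any rule body, so FOLLOW(S) = {$}.
Examining every occurrence of A in a rule body:
  S -> z A : A is at the right end -> add FOLLOW(S) = {$}
  S -> y A b x : A is followed by terminal 'b' -> add 'b'
  S -> z A a x : A is followed by terminal 'a' -> add 'a'
  S -> z z A c x : A is followed by terminal 'c' -> add 'c'
  S -> A b : A is followed by terminal 'b' -> add 'b' (already in the set)
  S -> A a : A is followed by terminal 'a' -> add 'a' (already in the set)
  A -> y : A does not occur in the body -> contributes nothing
FOLLOW(A) = {a, b, c, $}
Count: 4

4


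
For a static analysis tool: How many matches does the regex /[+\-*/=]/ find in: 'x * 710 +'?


Pattern: /[+\-*/=]/ (operators)
Input: 'x * 710 +'
Scanning for matches:
  Match 1: '*'
  Match 2: '+'
Total matches: 2

2


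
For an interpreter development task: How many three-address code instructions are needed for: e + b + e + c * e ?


Expression: e + b + e + c * e
Generating three-address code (respecting * over +/- precedence):
  Instruction 1: t1 = c * e
  Instruction 2: t2 = e + b
  Instruction 3: t3 = t2 + e
  Instruction 4: t4 = t3 + t1
Total instructions: 4

4


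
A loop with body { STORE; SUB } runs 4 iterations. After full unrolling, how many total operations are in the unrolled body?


Loop body operations: STORE, SUB (2 ops per iteration)
Unrolling 4 iterations:
  Iteration 1: STORE, SUB (2 ops)
  Iteration 2: STORE, SUB (2 ops)
  Iteration 3: STORE, SUB (2 ops)
  Iteration 4: STORE, SUB (2 ops)
Total: 4 iterations * 2 ops/iter = 8 operations

8


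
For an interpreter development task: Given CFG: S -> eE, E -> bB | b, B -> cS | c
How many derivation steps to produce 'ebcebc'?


Grammar: S -> eE, E -> bB | b, B -> cS | c
Deriving 'ebcebc':
Step 1: S -> eE => eE
Step 2: E -> bB => ebB
Step 3: B -> cS => ebcS
Step 4: S -> eE => ebceE
Step 5: E -> bB => ebcebB
Step 6: B -> c => ebcebc
Total derivation steps: 6

6


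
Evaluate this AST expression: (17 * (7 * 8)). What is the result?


Expression: (17 * (7 * 8))
Evaluating step by step:
  7 * 8 = 56
  17 * 56 = 952
Result: 952

952


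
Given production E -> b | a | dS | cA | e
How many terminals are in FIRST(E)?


Production: E -> b | a | dS | cA | e
Examining each alternative for leading terminals:
  E -> b : first terminal = 'b'
  E -> a : first terminal = 'a'
  E -> dS : first terminal = 'd'
  E -> cA : first terminal = 'c'
  E -> e : first terminal = 'e'
FIRST(E) = {a, b, c, d, e}
Count: 5

5


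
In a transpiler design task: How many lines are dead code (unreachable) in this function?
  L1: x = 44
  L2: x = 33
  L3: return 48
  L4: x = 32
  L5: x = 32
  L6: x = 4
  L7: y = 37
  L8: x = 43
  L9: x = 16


Analyzing control flow:
  L1: reachable (before return)
  L2: reachable (before return)
  L3: reachable (return statement)
  L4: DEAD (after return at L3)
  L5: DEAD (after return at L3)
  L6: DEAD (after return at L3)
  L7: DEAD (after return at L3)
  L8: DEAD (after return at L3)
  L9: DEAD (after return at L3)
Return at L3, total lines = 9
Dead lines: L4 through L9
Count: 6

6


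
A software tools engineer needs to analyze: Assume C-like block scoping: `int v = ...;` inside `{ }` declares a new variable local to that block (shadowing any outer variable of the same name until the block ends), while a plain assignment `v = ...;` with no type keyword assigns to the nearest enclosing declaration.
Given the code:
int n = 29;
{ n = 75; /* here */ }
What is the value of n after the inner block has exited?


Analyzing scoping rules:
Outer scope: declares n = 29
Inner block: 'n = 75;' has no type keyword, so it is an assignment to the outer n (no shadowing)
The assignment changed the outer variable itself, so the new value persists after the block -> 75
Result: 75

75


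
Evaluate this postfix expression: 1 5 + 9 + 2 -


Processing tokens left to right:
Push 1, Push 5
Pop 1 and 5, compute 1 + 5 = 6, push 6
Push 9
Pop 6 and 9, compute 6 + 9 = 15, push 15
Push 2
Pop 15 and 2, compute 15 - 2 = 13, push 13
Stack result: 13

13


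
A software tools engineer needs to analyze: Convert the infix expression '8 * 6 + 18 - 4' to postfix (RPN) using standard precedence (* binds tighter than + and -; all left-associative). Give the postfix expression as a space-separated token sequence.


Applying the shunting-yard algorithm:
  Operand 8 -> output
  Push '*' onto operator stack -> op-stack: [*]
  Operand 6 -> output
  See '+' (prec 1); top '*' (prec 2) >= it -> pop '*' to output
  Push '+' onto operator stack -> op-stack: [+]
  Operand 18 -> output
  See '-' (prec 1); top '+' (prec 1) >= it -> pop '+' to output
  Push '-' onto operator stack -> op-stack: [-]
  Operand 4 -> output
  End of input: pop '-' to output
Postfix result: 8 6 * 18 + 4 -

8 6 * 18 + 4 -


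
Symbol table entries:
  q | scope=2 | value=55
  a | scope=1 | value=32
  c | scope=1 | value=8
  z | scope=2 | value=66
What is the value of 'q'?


Searching symbol table for 'q':
  q | scope=2 | value=55 <- MATCH
  a | scope=1 | value=32
  c | scope=1 | value=8
  z | scope=2 | value=66
Found 'q' at scope 2 with value 55

55


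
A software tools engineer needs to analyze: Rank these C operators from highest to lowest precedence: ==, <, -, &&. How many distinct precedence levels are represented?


Looking up precedence for each operator:
  == -> precedence 3
  < -> precedence 4
  - -> precedence 5
  && -> precedence 2
Sorted highest to lowest: -, <, ==, &&
Distinct precedence values: [5, 4, 3, 2]
Number of distinct levels: 4

4


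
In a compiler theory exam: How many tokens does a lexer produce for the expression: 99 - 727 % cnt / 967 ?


Scanning '99 - 727 % cnt / 967'
Token 1: '99' -> integer_literal
Token 2: '-' -> operator
Token 3: '727' -> integer_literal
Token 4: '%' -> operator
Token 5: 'cnt' -> identifier
Token 6: '/' -> operator
Token 7: '967' -> integer_literal
Total tokens: 7

7


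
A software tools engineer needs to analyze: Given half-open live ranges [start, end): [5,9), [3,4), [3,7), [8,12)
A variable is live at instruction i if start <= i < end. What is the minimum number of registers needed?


Live ranges:
  Var0: [5, 9)
  Var1: [3, 4)
  Var2: [3, 7)
  Var3: [8, 12)
Sweep-line events (position, delta, active):
  pos=3 start -> active=1
  pos=3 start -> active=2
  pos=4 end -> active=1
  pos=5 start -> active=2
  pos=7 end -> active=1
  pos=8 start -> active=2
  pos=9 end -> active=1
  pos=12 end -> active=0
Maximum simultaneous active: 2
Minimum registers needed: 2

2


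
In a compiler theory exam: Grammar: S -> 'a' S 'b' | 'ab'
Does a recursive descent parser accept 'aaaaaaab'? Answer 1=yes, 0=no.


Grammar accepts strings of the form a^n b^n (n >= 1)
Word: 'aaaaaaab'
Counting: 7 a's and 1 b's
Check: 7 == 1? No
Mismatch: a-count != b-count
Rejected

0


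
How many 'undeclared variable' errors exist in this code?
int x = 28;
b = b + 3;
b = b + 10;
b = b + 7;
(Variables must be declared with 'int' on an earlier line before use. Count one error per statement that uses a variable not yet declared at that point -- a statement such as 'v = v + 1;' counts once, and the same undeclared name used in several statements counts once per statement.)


Scanning code line by line:
  Line 1: declare 'x' -> declared = ['x']
  Line 2: use 'b' -> ERROR (undeclared)
  Line 3: use 'b' -> ERROR (undeclared)
  Line 4: use 'b' -> ERROR (undeclared)
Total undeclared variable errors: 3

3


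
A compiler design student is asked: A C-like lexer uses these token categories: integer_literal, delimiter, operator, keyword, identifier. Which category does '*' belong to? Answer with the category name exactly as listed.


Token: '*'
Checking categories:
  identifier: no
  integer_literal: no
  operator: YES
  keyword: no
  delimiter: no
Category: operator

operator


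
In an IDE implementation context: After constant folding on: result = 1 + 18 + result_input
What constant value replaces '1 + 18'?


Identifying constant sub-expression:
  Original: result = 1 + 18 + result_input
  1 and 18 are both compile-time constants
  Evaluating: 1 + 18 = 19
  After folding: result = 19 + result_input

19


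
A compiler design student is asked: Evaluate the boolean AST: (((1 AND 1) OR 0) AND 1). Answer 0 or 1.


Step 1: Evaluate inner node
  1 AND 1 = 1
Step 2: Evaluate next node
  1 OR 0 = 1
Step 3: Evaluate root node
  1 AND 1 = 1

1


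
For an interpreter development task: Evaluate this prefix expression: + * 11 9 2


Parsing prefix expression: + * 11 9 2
Step 1: Innermost operation '* 11 9'
  11 * 9 = 99
Step 2: Outer operation '+ [99] 2'
  99 + 2 = 101

101


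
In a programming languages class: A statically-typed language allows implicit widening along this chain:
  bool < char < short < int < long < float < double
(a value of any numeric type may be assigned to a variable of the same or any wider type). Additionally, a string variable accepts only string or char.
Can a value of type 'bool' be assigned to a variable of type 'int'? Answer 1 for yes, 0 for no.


Target variable type: int
Source value type: bool
Numeric ranks: bool=0, int=3
Widening allowed iff rank(source) <= rank(target): 0 <= 3? Yes
Result: 1

1


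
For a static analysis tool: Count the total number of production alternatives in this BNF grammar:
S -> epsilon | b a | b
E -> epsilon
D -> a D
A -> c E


Counting alternatives per rule:
  S: 3 alternative(s)
  E: 1 alternative(s)
  D: 1 alternative(s)
  A: 1 alternative(s)
Sum: 3 + 1 + 1 + 1 = 6

6


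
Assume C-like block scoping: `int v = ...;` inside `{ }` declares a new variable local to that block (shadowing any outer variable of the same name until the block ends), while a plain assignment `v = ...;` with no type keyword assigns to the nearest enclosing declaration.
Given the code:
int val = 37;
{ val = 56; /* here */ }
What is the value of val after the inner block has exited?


Analyzing scoping rules:
Outer scope: declares val = 37
Inner block: 'val = 56;' has no type keyword, so it is an assignment to the outer val (no shadowing)
The assignment changed the outer variable itself, so the new value persists after the block -> 56
Result: 56

56


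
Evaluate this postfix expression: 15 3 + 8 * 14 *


Processing tokens left to right:
Push 15, Push 3
Pop 15 and 3, compute 15 + 3 = 18, push 18
Push 8
Pop 18 and 8, compute 18 * 8 = 144, push 144
Push 14
Pop 144 and 14, compute 144 * 14 = 2016, push 2016
Stack result: 2016

2016


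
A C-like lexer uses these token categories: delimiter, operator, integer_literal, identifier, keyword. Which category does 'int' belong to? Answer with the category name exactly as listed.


Token: 'int'
Checking categories:
  identifier: no
  integer_literal: no
  operator: no
  keyword: YES
  delimiter: no
Category: keyword

keyword


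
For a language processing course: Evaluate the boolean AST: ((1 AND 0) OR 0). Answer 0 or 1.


Step 1: Evaluate inner node
  1 AND 0 = 0
Step 2: Evaluate root node
  0 OR 0 = 0

0


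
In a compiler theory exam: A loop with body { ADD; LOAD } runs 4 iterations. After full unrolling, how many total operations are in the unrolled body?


Loop body operations: ADD, LOAD (2 ops per iteration)
Unrolling 4 iterations:
  Iteration 1: ADD, LOAD (2 ops)
  Iteration 2: ADD, LOAD (2 ops)
  Iteration 3: ADD, LOAD (2 ops)
  Iteration 4: ADD, LOAD (2 ops)
Total: 4 iterations * 2 ops/iter = 8 operations

8


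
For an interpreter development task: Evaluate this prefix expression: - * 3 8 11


Parsing prefix expression: - * 3 8 11
Step 1: Innermost operation '* 3 8'
  3 * 8 = 24
Step 2: Outer operation '- [24] 11'
  24 - 11 = 13

13


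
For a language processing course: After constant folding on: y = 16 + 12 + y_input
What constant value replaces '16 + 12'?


Identifying constant sub-expression:
  Original: y = 16 + 12 + y_input
  16 and 12 are both compile-time constants
  Evaluating: 16 + 12 = 28
  After folding: y = 28 + y_input

28


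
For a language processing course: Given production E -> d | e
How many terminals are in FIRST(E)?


Production: E -> d | e
Examining each alternative for leading terminals:
  E -> d : first terminal = 'd'
  E -> e : first terminal = 'e'
FIRST(E) = {d, e}
Count: 2

2


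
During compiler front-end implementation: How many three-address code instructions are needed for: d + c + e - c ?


Expression: d + c + e - c
Generating three-address code (respecting * over +/- precedence):
  Instruction 1: t1 = d + c
  Instruction 2: t2 = t1 + e
  Instruction 3: t3 = t2 - c
Total instructions: 3

3


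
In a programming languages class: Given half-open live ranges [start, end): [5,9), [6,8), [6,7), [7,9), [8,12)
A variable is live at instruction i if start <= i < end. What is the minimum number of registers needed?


Live ranges:
  Var0: [5, 9)
  Var1: [6, 8)
  Var2: [6, 7)
  Var3: [7, 9)
  Var4: [8, 12)
Sweep-line events (position, delta, active):
  pos=5 start -> active=1
  pos=6 start -> active=2
  pos=6 start -> active=3
  pos=7 end -> active=2
  pos=7 start -> active=3
  pos=8 end -> active=2
  pos=8 start -> active=3
  pos=9 end -> active=2
  pos=9 end -> active=1
  pos=12 end -> active=0
Maximum simultaneous active: 3
Minimum registers needed: 3

3


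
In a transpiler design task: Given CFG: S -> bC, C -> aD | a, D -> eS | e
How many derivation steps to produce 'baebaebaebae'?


Grammar: S -> bC, C -> aD | a, D -> eS | e
Deriving 'baebaebaebae':
Step 1: S -> bC => bC
Step 2: C -> aD => baD
Step 3: D -> eS => baeS
Step 4: S -> bC => baebC
Step 5: C -> aD => baebaD
Step 6: D -> eS => baebaeS
Step 7: S -> bC => baebaebC
Step 8: C -> aD => baebaebaD
Step 9: D -> eS => baebaebaeS
Step 10: S -> bC => baebaebaebC
Step 11: C -> aD => baebaebaebaD
Step 12: D -> e => baebaebaebae
Total derivation steps: 12

12


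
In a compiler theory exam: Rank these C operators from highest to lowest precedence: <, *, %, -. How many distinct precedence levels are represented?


Looking up precedence for each operator:
  < -> precedence 4
  * -> precedence 6
  % -> precedence 6
  - -> precedence 5
Sorted highest to lowest: *, %, -, <
Distinct precedence values: [6, 5, 4]
Number of distinct levels: 3

3


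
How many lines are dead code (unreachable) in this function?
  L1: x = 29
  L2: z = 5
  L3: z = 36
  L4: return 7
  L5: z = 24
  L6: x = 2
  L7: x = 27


Analyzing control flow:
  L1: reachable (before return)
  L2: reachable (before return)
  L3: reachable (before return)
  L4: reachable (return statement)
  L5: DEAD (after return at L4)
  L6: DEAD (after return at L4)
  L7: DEAD (after return at L4)
Return at L4, total lines = 7
Dead lines: L5 through L7
Count: 3

3


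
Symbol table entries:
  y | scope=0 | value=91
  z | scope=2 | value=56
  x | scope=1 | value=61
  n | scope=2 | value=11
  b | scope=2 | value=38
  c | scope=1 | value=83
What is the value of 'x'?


Searching symbol table for 'x':
  y | scope=0 | value=91
  z | scope=2 | value=56
  x | scope=1 | value=61 <- MATCH
  n | scope=2 | value=11
  b | scope=2 | value=38
  c | scope=1 | value=83
Found 'x' at scope 1 with value 61

61


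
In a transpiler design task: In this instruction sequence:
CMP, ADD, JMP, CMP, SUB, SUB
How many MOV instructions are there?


Scanning instruction sequence for MOV:
  Position 1: CMP
  Position 2: ADD
  Position 3: JMP
  Position 4: CMP
  Position 5: SUB
  Position 6: SUB
Matches at positions: []
Total MOV count: 0

0


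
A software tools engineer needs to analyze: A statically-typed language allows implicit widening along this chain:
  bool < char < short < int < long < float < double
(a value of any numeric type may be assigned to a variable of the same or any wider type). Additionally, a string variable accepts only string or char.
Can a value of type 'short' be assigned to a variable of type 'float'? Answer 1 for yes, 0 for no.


Target variable type: float
Source value type: short
Numeric ranks: short=2, float=5
Widening allowed iff rank(source) <= rank(target): 2 <= 5? Yes
Result: 1

1


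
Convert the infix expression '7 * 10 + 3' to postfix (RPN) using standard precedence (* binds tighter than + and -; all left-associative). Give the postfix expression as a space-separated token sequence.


Applying the shunting-yard algorithm:
  Operand 7 -> output
  Push '*' onto operator stack -> op-stack: [*]
  Operand 10 -> output
  See '+' (prec 1); top '*' (prec 2) >= it -> pop '*' to output
  Push '+' onto operator stack -> op-stack: [+]
  Operand 3 -> output
  End of input: pop '+' to output
Postfix result: 7 10 * 3 +

7 10 * 3 +


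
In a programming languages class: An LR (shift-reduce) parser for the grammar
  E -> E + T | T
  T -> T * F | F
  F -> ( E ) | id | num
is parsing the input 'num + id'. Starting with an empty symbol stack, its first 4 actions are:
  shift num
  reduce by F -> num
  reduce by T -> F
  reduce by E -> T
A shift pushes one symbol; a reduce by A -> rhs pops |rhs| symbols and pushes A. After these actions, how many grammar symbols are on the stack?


Tracking the symbol stack through each action:
  Action 1: shift 'num' : push -> stack = [num] (size 1)
  Action 2: reduce by F -> num : pop 1, push F -> stack = [F] (size 1)
  Action 3: reduce by T -> F : pop 1, push T -> stack = [T] (size 1)
  Action 4: reduce by E -> T : pop 1, push E -> stack = [E] (size 1)
Final stack size: 1

1


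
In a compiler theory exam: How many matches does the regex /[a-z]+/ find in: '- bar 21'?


Pattern: /[a-z]+/ (identifiers)
Input: '- bar 21'
Scanning for matches:
  Match 1: 'bar'
Total matches: 1

1


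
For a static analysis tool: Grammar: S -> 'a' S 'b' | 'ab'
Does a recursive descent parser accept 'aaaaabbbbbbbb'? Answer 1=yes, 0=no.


Grammar accepts strings of the form a^n b^n (n >= 1)
Word: 'aaaaabbbbbbbb'
Counting: 5 a's and 8 b's
Check: 5 == 8? No
Mismatch: a-count != b-count
Rejected

0


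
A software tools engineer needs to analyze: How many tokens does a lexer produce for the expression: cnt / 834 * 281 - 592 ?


Scanning 'cnt / 834 * 281 - 592'
Token 1: 'cnt' -> identifier
Token 2: '/' -> operator
Token 3: '834' -> integer_literal
Token 4: '*' -> operator
Token 5: '281' -> integer_literal
Token 6: '-' -> operator
Token 7: '592' -> integer_literal
Total tokens: 7

7


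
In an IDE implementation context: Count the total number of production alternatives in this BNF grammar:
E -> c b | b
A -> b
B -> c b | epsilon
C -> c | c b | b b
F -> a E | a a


Counting alternatives per rule:
  E: 2 alternative(s)
  A: 1 alternative(s)
  B: 2 alternative(s)
  C: 3 alternative(s)
  F: 2 alternative(s)
Sum: 2 + 1 + 2 + 3 + 2 = 10

10


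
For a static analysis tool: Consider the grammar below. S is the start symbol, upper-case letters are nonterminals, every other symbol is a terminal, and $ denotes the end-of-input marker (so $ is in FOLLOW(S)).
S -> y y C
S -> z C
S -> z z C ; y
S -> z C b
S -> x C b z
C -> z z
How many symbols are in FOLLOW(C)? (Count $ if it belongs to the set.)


S is the start symbol and does not occur in any rule body, so FOLLOW(S) = {$}.
Examining every occurrence of C in a rule body:
  S -> y y C : C is at the right end -> add FOLLOW(S) = {$}
  S -> z C : C is at the right end -> add FOLLOW(S) = {$} (already in the set)
  S -> z z C ; y : C is followed by terminal ';' -> add ';'
  S -> z C b : C is followed by terminal 'b' -> add 'b'
  S -> x C b z : C is followed by terminal 'b' -> add 'b' (already in the set)
  C -> z z : C does not occur in the body -> contributes nothing
FOLLOW(C) = {;, b, $}
Count: 3

3


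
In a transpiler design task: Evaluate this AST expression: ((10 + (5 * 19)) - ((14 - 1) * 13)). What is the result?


Expression: ((10 + (5 * 19)) - ((14 - 1) * 13))
Evaluating step by step:
  5 * 19 = 95
  10 + 95 = 105
  14 - 1 = 13
  13 * 13 = 169
  105 - 169 = -64
Result: -64

-64


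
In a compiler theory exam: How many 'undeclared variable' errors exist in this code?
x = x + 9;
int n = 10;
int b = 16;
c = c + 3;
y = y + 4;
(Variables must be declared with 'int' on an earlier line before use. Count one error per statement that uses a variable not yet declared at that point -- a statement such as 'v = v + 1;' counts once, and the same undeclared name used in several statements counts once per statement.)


Scanning code line by line:
  Line 1: use 'x' -> ERROR (undeclared)
  Line 2: declare 'n' -> declared = ['n']
  Line 3: declare 'b' -> declared = ['b', 'n']
  Line 4: use 'c' -> ERROR (undeclared)
  Line 5: use 'y' -> ERROR (undeclared)
Total undeclared variable errors: 3

3


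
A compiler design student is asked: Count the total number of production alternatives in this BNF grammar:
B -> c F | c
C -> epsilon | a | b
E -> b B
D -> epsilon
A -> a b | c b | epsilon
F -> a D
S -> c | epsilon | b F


Counting alternatives per rule:
  B: 2 alternative(s)
  C: 3 alternative(s)
  E: 1 alternative(s)
  D: 1 alternative(s)
  A: 3 alternative(s)
  F: 1 alternative(s)
  S: 3 alternative(s)
Sum: 2 + 3 + 1 + 1 + 3 + 1 + 3 = 14

14


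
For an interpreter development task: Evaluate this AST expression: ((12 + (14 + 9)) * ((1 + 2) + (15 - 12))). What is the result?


Expression: ((12 + (14 + 9)) * ((1 + 2) + (15 - 12)))
Evaluating step by step:
  14 + 9 = 23
  12 + 23 = 35
  1 + 2 = 3
  15 - 12 = 3
  3 + 3 = 6
  35 * 6 = 210
Result: 210

210


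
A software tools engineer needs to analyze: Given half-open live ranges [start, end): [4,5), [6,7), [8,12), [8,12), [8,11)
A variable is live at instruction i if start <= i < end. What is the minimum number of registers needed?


Live ranges:
  Var0: [4, 5)
  Var1: [6, 7)
  Var2: [8, 12)
  Var3: [8, 12)
  Var4: [8, 11)
Sweep-line events (position, delta, active):
  pos=4 start -> active=1
  pos=5 end -> active=0
  pos=6 start -> active=1
  pos=7 end -> active=0
  pos=8 start -> active=1
  pos=8 start -> active=2
  pos=8 start -> active=3
  pos=11 end -> active=2
  pos=12 end -> active=1
  pos=12 end -> active=0
Maximum simultaneous active: 3
Minimum registers needed: 3

3


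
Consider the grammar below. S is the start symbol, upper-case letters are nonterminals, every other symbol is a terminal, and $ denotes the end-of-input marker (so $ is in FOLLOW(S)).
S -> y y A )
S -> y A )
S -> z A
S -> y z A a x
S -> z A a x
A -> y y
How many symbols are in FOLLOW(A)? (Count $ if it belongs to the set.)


S is the start symbol and does not occur in any rule body, so FOLLOW(S) = {$}.
Examining every occurrence of A in a rule body:
  S -> y y A ) : A is followed by terminal ')' -> add ')'
  S -> y A ) : A is followed by terminal ')' -> add ')' (already in the set)
  S -> z A : A is at the right end -> add FOLLOW(S) = {$}
  S -> y z A a x : A is followed by terminal 'a' -> add 'a'
  S -> z A a x : A is followed by terminal 'a' -> add 'a' (already in the set)
  A -> y y : A does not occur in the body -> contributes nothing
FOLLOW(A) = {), a, $}
Count: 3

3


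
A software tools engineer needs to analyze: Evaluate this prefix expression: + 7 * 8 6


Parsing prefix expression: + 7 * 8 6
Step 1: Innermost operation '* 8 6'
  8 * 6 = 48
Step 2: Outer operation '+ 7 [48]'
  7 + 48 = 55

55


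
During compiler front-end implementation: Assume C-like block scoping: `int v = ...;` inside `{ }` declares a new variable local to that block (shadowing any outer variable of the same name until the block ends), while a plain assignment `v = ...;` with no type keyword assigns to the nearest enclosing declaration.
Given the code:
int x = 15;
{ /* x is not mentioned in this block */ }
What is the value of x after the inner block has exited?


Analyzing scoping rules:
Outer scope: declares x = 15
Inner block: x is neither redeclared nor assigned -> unchanged
After the block -> 15
Result: 15

15


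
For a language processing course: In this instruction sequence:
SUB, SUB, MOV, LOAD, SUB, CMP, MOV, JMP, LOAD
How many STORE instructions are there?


Scanning instruction sequence for STORE:
  Position 1: SUB
  Position 2: SUB
  Position 3: MOV
  Position 4: LOAD
  Position 5: SUB
  Position 6: CMP
  Position 7: MOV
  Position 8: JMP
  Position 9: LOAD
Matches at positions: []
Total STORE count: 0

0


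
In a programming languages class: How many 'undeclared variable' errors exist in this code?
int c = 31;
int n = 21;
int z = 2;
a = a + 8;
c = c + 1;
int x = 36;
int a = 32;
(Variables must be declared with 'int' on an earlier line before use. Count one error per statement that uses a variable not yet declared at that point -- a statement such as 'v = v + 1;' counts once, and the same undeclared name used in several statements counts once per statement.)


Scanning code line by line:
  Line 1: declare 'c' -> declared = ['c']
  Line 2: declare 'n' -> declared = ['c', 'n']
  Line 3: declare 'z' -> declared = ['c', 'n', 'z']
  Line 4: use 'a' -> ERROR (undeclared)
  Line 5: use 'c' -> OK (declared)
  Line 6: declare 'x' -> declared = ['c', 'n', 'x', 'z']
  Line 7: declare 'a' -> declared = ['a', 'c', 'n', 'x', 'z']
Total undeclared variable errors: 1

1


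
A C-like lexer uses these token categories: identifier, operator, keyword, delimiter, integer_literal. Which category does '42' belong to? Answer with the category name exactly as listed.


Token: '42'
Checking categories:
  identifier: no
  integer_literal: YES
  operator: no
  keyword: no
  delimiter: no
Category: integer_literal

integer_literal


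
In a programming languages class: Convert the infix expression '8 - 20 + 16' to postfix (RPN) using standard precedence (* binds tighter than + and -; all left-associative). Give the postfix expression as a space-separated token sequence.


Applying the shunting-yard algorithm:
  Operand 8 -> output
  Push '-' onto operator stack -> op-stack: [-]
  Operand 20 -> output
  See '+' (prec 1); top '-' (prec 1) >= it -> pop '-' to output
  Push '+' onto operator stack -> op-stack: [+]
  Operand 16 -> output
  End of input: pop '+' to output
Postfix result: 8 20 - 16 +

8 20 - 16 +


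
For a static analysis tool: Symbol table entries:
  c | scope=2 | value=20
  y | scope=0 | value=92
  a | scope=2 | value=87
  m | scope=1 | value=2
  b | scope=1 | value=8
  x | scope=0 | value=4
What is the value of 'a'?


Searching symbol table for 'a':
  c | scope=2 | value=20
  y | scope=0 | value=92
  a | scope=2 | value=87 <- MATCH
  m | scope=1 | value=2
  b | scope=1 | value=8
  x | scope=0 | value=4
Found 'a' at scope 2 with value 87

87


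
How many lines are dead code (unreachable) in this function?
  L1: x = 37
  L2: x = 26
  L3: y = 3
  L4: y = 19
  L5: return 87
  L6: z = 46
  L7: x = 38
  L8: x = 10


Analyzing control flow:
  L1: reachable (before return)
  L2: reachable (before return)
  L3: reachable (before return)
  L4: reachable (before return)
  L5: reachable (return statement)
  L6: DEAD (after return at L5)
  L7: DEAD (after return at L5)
  L8: DEAD (after return at L5)
Return at L5, total lines = 8
Dead lines: L6 through L8
Count: 3

3


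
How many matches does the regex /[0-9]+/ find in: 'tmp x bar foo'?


Pattern: /[0-9]+/ (int literals)
Input: 'tmp x bar foo'
Scanning for matches:
Total matches: 0

0


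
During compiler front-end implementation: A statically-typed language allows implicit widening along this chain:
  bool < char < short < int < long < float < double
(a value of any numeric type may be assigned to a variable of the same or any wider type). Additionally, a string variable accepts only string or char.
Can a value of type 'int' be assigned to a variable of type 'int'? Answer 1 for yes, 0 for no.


Target variable type: int
Source value type: int
Numeric ranks: int=3, int=3
Widening allowed iff rank(source) <= rank(target): 3 <= 3? Yes
Result: 1

1


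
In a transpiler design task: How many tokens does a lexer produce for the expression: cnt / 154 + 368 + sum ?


Scanning 'cnt / 154 + 368 + sum'
Token 1: 'cnt' -> identifier
Token 2: '/' -> operator
Token 3: '154' -> integer_literal
Token 4: '+' -> operator
Token 5: '368' -> integer_literal
Token 6: '+' -> operator
Token 7: 'sum' -> identifier
Total tokens: 7

7


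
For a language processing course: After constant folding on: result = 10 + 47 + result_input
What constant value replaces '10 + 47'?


Identifying constant sub-expression:
  Original: result = 10 + 47 + result_input
  10 and 47 are both compile-time constants
  Evaluating: 10 + 47 = 57
  After folding: result = 57 + result_input

57


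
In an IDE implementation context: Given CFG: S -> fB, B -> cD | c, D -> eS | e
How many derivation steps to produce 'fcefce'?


Grammar: S -> fB, B -> cD | c, D -> eS | e
Deriving 'fcefce':
Step 1: S -> fB => fB
Step 2: B -> cD => fcD
Step 3: D -> eS => fceS
Step 4: S -> fB => fcefB
Step 5: B -> cD => fcefcD
Step 6: D -> e => fcefce
Total derivation steps: 6

6


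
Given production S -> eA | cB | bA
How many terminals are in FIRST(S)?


Production: S -> eA | cB | bA
Examining each alternative for leading terminals:
  S -> eA : first terminal = 'e'
  S -> cB : first terminal = 'c'
  S -> bA : first terminal = 'b'
FIRST(S) = {b, c, e}
Count: 3

3


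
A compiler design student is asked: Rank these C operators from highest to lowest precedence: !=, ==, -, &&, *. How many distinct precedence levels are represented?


Looking up precedence for each operator:
  != -> precedence 3
  == -> precedence 3
  - -> precedence 5
  && -> precedence 2
  * -> precedence 6
Sorted highest to lowest: *, -, !=, ==, &&
Distinct precedence values: [6, 5, 3, 2]
Number of distinct levels: 4

4


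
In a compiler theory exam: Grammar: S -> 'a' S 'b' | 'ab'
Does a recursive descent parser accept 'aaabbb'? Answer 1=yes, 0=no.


Grammar accepts strings of the form a^n b^n (n >= 1)
Word: 'aaabbb'
Counting: 3 a's and 3 b's
Check: 3 == 3? Yes
Derivation (S -> aSb applied 2 time(s), then S -> ab): S => aSb => aaSbb => aaabbb
Accepted

1


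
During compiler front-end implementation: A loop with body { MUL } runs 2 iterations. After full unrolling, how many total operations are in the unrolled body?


Loop body operations: MUL (1 op per iteration)
Unrolling 2 iterations:
  Iteration 1: MUL (1 ops)
  Iteration 2: MUL (1 ops)
Total: 2 iterations * 1 ops/iter = 2 operations

2


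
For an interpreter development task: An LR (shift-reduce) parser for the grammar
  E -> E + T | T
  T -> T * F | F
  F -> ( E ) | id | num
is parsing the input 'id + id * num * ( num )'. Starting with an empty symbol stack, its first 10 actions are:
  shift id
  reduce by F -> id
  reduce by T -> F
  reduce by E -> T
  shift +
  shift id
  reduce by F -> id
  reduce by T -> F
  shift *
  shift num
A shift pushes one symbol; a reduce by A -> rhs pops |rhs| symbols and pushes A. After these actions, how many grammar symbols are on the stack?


Tracking the symbol stack through each action:
  Action 1: shift 'id' : push -> stack = [id] (size 1)
  Action 2: reduce by F -> id : pop 1, push F -> stack = [F] (size 1)
  Action 3: reduce by T -> F : pop 1, push T -> stack = [T] (size 1)
  Action 4: reduce by E -> T : pop 1, push E -> stack = [E] (size 1)
  Action 5: shift '+' : push -> stack = [E, +] (size 2)
  Action 6: shift 'id' : push -> stack = [E, +, id] (size 3)
  Action 7: reduce by F -> id : pop 1, push F -> stack = [E, +, F] (size 3)
  Action 8: reduce by T -> F : pop 1, push T -> stack = [E, +, T] (size 3)
  Action 9: shift '*' : push -> stack = [E, +, T, *] (size 4)
  Action 10: shift 'num' : push -> stack = [E, +, T, *, num] (size 5)
Final stack size: 5

5


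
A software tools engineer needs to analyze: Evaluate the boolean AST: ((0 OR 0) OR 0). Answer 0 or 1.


Step 1: Evaluate inner node
  0 OR 0 = 0
Step 2: Evaluate root node
  0 OR 0 = 0

0


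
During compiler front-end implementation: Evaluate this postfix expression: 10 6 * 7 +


Processing tokens left to right:
Push 10, Push 6
Pop 10 and 6, compute 10 * 6 = 60, push 60
Push 7
Pop 60 and 7, compute 60 + 7 = 67, push 67
Stack result: 67

67


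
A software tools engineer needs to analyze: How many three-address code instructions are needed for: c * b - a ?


Expression: c * b - a
Generating three-address code (respecting * over +/- precedence):
  Instruction 1: t1 = c * b
  Instruction 2: t2 = t1 - a
Total instructions: 2

2


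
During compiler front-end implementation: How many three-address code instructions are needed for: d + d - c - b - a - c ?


Expression: d + d - c - b - a - c
Generating three-address code (respecting * over +/- precedence):
  Instruction 1: t1 = d + d
  Instruction 2: t2 = t1 - c
  Instruction 3: t3 = t2 - b
  Instruction 4: t4 = t3 - a
  Instruction 5: t5 = t4 - c
Total instructions: 5

5


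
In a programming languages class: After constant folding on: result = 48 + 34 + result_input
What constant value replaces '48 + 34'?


Identifying constant sub-expression:
  Original: result = 48 + 34 + result_input
  48 and 34 are both compile-time constants
  Evaluating: 48 + 34 = 82
  After folding: result = 82 + result_input

82


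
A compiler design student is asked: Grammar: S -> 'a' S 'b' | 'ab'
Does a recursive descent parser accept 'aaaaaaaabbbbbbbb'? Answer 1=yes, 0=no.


Grammar accepts strings of the form a^n b^n (n >= 1)
Word: 'aaaaaaaabbbbbbbb'
Counting: 8 a's and 8 b's
Check: 8 == 8? Yes
Derivation (S -> aSb applied 7 time(s), then S -> ab): S => aSb => aaSbb => aaaSbbb => aaaaSbbbb => aaaaaSbbbbb => aaaaaaSbbbbbb => aaaaaaaSbbbbbbb => aaaaaaaabbbbbbbb
Accepted

1


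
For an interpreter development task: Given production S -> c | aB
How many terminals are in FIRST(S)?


Production: S -> c | aB
Examining each alternative for leading terminals:
  S -> c : first terminal = 'c'
  S -> aB : first terminal = 'a'
FIRST(S) = {a, c}
Count: 2

2


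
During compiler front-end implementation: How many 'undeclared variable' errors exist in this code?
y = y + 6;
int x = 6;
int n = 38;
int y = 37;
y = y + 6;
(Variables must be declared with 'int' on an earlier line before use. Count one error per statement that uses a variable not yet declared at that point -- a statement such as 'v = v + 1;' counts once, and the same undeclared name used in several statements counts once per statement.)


Scanning code line by line:
  Line 1: use 'y' -> ERROR (undeclared)
  Line 2: declare 'x' -> declared = ['x']
  Line 3: declare 'n' -> declared = ['n', 'x']
  Line 4: declare 'y' -> declared = ['n', 'x', 'y']
  Line 5: use 'y' -> OK (declared)
Total undeclared variable errors: 1

1


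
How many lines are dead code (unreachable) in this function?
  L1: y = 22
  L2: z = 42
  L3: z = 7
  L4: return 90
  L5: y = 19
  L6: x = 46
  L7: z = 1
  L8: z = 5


Analyzing control flow:
  L1: reachable (before return)
  L2: reachable (before return)
  L3: reachable (before return)
  L4: reachable (return statement)
  L5: DEAD (after return at L4)
  L6: DEAD (after return at L4)
  L7: DEAD (after return at L4)
  L8: DEAD (after return at L4)
Return at L4, total lines = 8
Dead lines: L5 through L8
Count: 4

4


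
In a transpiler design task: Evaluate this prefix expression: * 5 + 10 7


Parsing prefix expression: * 5 + 10 7
Step 1: Innermost operation '+ 10 7'
  10 + 7 = 17
Step 2: Outer operation '* 5 [17]'
  5 * 17 = 85

85


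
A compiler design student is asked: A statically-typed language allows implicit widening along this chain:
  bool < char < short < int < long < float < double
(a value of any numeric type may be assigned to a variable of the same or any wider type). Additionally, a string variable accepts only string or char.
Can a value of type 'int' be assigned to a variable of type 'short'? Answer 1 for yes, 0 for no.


Target variable type: short
Source value type: int
Numeric ranks: int=3, short=2
Widening allowed iff rank(source) <= rank(target): 3 <= 2? No
Result: 0

0


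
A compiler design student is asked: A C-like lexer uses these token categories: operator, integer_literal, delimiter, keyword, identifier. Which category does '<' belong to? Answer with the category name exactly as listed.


Token: '<'
Checking categories:
  identifier: no
  integer_literal: no
  operator: YES
  keyword: no
  delimiter: no
Category: operator

operator


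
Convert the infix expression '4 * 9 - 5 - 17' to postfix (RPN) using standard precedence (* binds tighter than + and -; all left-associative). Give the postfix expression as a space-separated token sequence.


Applying the shunting-yard algorithm:
  Operand 4 -> output
  Push '*' onto operator stack -> op-stack: [*]
  Operand 9 -> output
  See '-' (prec 1); top '*' (prec 2) >= it -> pop '*' to output
  Push '-' onto operator stack -> op-stack: [-]
  Operand 5 -> output
  See '-' (prec 1); top '-' (prec 1) >= it -> pop '-' to output
  Push '-' onto operator stack -> op-stack: [-]
  Operand 17 -> output
  End of input: pop '-' to output
Postfix result: 4 9 * 5 - 17 -

4 9 * 5 - 17 -
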